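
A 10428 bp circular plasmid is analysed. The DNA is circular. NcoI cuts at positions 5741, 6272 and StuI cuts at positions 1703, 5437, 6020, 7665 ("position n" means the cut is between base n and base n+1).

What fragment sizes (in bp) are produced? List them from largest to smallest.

Combined cut positions (sorted): 1703, 5437, 5741, 6020, 6272, 7665.
Circular molecule, 6 cuts → 6 fragments:
  5437 − 1703 = 3734 bp
  5741 − 5437 = 304 bp
  6020 − 5741 = 279 bp
  6272 − 6020 = 252 bp
  7665 − 6272 = 1393 bp
  wrap: 10428 − 7665 + 1703 = 4466 bp
Sorted largest to smallest: 4466, 3734, 1393, 304, 279, 252 bp.

4466, 3734, 1393, 304, 279, 252 bp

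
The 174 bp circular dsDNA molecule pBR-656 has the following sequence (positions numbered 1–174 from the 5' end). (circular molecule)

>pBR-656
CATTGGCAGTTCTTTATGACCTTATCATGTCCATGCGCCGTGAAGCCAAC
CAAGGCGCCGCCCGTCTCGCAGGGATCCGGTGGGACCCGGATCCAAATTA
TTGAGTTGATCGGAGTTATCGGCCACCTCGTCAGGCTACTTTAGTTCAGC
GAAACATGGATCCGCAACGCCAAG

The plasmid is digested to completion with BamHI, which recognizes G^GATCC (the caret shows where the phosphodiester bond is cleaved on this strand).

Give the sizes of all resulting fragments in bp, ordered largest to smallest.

BamHI sites (GGATCC) start at positions 73, 89, 158.
BamHI cuts after the first base of each site, so after positions 73, 89, 158.
Circular molecule, 3 cuts → 3 fragments:
  74–89 → 16 bp
  90–158 → 69 bp
  159–174 then 1–73 → 16 + 73 = 89 bp
Sorted largest to smallest: 89, 69, 16 bp.

89, 69, 16 bp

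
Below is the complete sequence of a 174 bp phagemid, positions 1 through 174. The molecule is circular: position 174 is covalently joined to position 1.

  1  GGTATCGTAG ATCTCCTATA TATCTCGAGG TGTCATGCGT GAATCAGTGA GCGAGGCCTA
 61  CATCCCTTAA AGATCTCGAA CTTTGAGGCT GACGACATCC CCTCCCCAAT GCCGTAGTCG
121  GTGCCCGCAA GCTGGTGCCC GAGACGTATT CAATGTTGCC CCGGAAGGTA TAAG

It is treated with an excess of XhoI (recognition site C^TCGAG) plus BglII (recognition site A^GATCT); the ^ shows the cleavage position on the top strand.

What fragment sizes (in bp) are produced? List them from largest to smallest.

The XhoI site (CTCGAG) starts at position 24.
XhoI cuts after the first base of each site, so after position 24.
BglII sites (AGATCT) start at positions 9, 71.
BglII cuts after the first base of each site, so after positions 9, 71.
Combined cut positions: 9, 24, 71.
Circular molecule, 3 cuts → 3 fragments:
  10–24 → 15 bp
  25–71 → 47 bp
  72–174 then 1–9 → 103 + 9 = 112 bp
Sorted largest to smallest: 112, 47, 15 bp.

112, 47, 15 bp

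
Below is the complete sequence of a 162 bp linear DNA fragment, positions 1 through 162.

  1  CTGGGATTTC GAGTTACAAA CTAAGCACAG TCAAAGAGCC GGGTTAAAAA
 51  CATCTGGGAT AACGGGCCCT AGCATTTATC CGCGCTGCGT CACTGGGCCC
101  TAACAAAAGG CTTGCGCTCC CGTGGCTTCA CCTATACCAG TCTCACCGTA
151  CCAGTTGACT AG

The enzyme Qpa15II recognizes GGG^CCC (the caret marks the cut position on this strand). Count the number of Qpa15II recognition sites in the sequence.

2

GGGCCC occurs starting at positions 64, 95.
Qpa15II cuts at 2 sites.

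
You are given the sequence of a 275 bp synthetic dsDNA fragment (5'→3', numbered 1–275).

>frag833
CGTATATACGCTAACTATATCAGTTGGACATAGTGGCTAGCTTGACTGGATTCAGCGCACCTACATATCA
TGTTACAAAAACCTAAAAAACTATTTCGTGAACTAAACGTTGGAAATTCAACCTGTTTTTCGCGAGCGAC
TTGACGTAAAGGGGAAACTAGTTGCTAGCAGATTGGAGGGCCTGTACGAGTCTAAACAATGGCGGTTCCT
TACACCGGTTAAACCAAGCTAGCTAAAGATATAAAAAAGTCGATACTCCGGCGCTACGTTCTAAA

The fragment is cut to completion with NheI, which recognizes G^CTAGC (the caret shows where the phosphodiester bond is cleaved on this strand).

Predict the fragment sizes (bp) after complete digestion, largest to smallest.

128, 64, 47, 36 bp

NheI sites (GCTAGC) start at positions 36, 164, 228.
NheI cuts after the first base of each site, so after positions 36, 164, 228.
Linear molecule, 3 cuts → 4 fragments:
  1–36 → 36 bp
  37–164 → 128 bp
  165–228 → 64 bp
  229–275 → 47 bp
Sorted largest to smallest: 128, 64, 47, 36 bp.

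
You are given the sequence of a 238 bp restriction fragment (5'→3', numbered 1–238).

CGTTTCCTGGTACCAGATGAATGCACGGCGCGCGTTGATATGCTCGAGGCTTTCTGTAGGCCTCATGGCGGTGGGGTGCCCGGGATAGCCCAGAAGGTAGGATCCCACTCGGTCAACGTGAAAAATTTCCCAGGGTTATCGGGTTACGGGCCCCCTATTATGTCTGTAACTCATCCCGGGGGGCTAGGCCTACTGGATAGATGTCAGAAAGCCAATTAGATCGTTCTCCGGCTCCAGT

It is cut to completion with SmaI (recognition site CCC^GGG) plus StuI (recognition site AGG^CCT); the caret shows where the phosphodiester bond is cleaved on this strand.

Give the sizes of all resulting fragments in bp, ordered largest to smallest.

96, 60, 50, 21, 11 bp

SmaI sites (CCCGGG) start at positions 79, 175.
SmaI cuts after base 3 of each site, so after positions 81, 177.
StuI sites (AGGCCT) start at positions 58, 186.
StuI cuts after base 3 of each site, so after positions 60, 188.
Combined cut positions: 60, 81, 177, 188.
Linear molecule, 4 cuts → 5 fragments:
  1–60 → 60 bp
  61–81 → 21 bp
  82–177 → 96 bp
  178–188 → 11 bp
  189–238 → 50 bp
Sorted largest to smallest: 96, 60, 50, 21, 11 bp.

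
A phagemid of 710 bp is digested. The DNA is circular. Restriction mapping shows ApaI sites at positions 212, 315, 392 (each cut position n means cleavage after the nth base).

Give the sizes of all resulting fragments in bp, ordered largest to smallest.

530, 103, 77 bp

Circular molecule, 3 cuts → 3 fragments:
  315 − 212 = 103 bp
  392 − 315 = 77 bp
  wrap: 710 − 392 + 212 = 530 bp
Sorted largest to smallest: 530, 103, 77 bp.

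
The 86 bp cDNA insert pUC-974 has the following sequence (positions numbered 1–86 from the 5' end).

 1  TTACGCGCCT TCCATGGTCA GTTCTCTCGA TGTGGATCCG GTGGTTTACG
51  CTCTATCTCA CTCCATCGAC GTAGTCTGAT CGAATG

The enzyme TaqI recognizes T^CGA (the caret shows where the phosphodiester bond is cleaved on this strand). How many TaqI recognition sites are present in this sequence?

3

TCGA occurs starting at positions 27, 66, 80.
TaqI cuts at 3 sites.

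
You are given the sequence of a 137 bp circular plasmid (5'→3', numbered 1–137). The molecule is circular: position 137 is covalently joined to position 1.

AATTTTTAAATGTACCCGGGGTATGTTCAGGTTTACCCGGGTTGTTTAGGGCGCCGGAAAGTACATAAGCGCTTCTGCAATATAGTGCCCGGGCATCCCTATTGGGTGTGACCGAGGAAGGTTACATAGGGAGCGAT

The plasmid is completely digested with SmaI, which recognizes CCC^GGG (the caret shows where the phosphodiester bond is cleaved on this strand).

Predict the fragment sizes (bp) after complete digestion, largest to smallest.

64, 52, 21 bp

SmaI sites (CCCGGG) start at positions 15, 36, 88.
SmaI cuts after base 3 of each site, so after positions 17, 38, 90.
Circular molecule, 3 cuts → 3 fragments:
  18–38 → 21 bp
  39–90 → 52 bp
  91–137 then 1–17 → 47 + 17 = 64 bp
Sorted largest to smallest: 64, 52, 21 bp.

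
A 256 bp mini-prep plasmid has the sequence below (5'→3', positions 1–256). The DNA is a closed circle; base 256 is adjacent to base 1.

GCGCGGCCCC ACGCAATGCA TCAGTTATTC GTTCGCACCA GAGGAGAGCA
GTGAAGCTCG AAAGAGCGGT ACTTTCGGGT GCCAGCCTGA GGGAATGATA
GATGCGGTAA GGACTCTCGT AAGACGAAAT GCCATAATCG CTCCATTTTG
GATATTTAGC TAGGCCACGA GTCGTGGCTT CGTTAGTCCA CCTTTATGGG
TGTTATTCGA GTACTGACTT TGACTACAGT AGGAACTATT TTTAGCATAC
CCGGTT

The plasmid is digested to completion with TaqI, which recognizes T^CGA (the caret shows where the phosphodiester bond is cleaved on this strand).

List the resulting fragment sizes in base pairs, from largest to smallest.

149, 107 bp

TaqI sites (TCGA) start at positions 58, 207.
TaqI cuts after the first base of each site, so after positions 58, 207.
Circular molecule, 2 cuts → 2 fragments:
  59–207 → 149 bp
  208–256 then 1–58 → 49 + 58 = 107 bp
Sorted largest to smallest: 149, 107 bp.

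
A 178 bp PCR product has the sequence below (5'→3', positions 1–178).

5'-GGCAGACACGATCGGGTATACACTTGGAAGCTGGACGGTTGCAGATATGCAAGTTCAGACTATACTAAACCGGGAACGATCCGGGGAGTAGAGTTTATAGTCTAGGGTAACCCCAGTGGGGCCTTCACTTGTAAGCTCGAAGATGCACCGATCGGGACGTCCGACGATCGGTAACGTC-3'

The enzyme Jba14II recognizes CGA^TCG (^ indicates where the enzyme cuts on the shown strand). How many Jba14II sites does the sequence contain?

3

CGATCG occurs starting at positions 9, 149, 165.
Jba14II cuts at 3 sites.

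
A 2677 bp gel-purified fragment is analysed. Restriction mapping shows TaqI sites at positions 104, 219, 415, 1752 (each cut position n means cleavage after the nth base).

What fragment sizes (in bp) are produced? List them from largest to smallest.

Linear molecule, 4 cuts → 5 fragments:
  104 − 0 = 104 bp
  219 − 104 = 115 bp
  415 − 219 = 196 bp
  1752 − 415 = 1337 bp
  2677 − 1752 = 925 bp
Sorted largest to smallest: 1337, 925, 196, 115, 104 bp.

1337, 925, 196, 115, 104 bp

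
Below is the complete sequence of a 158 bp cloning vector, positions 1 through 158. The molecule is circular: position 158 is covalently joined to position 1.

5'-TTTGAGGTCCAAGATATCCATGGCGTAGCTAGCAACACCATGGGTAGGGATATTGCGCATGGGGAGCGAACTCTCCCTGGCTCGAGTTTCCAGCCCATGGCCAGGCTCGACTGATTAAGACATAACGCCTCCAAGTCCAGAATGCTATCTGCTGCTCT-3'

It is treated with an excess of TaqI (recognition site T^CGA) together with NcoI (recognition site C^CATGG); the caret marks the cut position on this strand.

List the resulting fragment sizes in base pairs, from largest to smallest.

69, 44, 20, 13, 12 bp

TaqI sites (TCGA) start at positions 82, 107.
TaqI cuts after the first base of each site, so after positions 82, 107.
NcoI sites (CCATGG) start at positions 18, 38, 95.
NcoI cuts after the first base of each site, so after positions 18, 38, 95.
Combined cut positions: 18, 38, 82, 95, 107.
Circular molecule, 5 cuts → 5 fragments:
  19–38 → 20 bp
  39–82 → 44 bp
  83–95 → 13 bp
  96–107 → 12 bp
  108–158 then 1–18 → 51 + 18 = 69 bp
Sorted largest to smallest: 69, 44, 20, 13, 12 bp.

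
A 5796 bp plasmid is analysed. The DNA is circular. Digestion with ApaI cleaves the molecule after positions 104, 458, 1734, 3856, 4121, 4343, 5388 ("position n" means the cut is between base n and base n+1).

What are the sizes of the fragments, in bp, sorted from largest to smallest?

2122, 1276, 1045, 512, 354, 265, 222 bp

Circular molecule, 7 cuts → 7 fragments:
  458 − 104 = 354 bp
  1734 − 458 = 1276 bp
  3856 − 1734 = 2122 bp
  4121 − 3856 = 265 bp
  4343 − 4121 = 222 bp
  5388 − 4343 = 1045 bp
  wrap: 5796 − 5388 + 104 = 512 bp
Sorted largest to smallest: 2122, 1276, 1045, 512, 354, 265, 222 bp.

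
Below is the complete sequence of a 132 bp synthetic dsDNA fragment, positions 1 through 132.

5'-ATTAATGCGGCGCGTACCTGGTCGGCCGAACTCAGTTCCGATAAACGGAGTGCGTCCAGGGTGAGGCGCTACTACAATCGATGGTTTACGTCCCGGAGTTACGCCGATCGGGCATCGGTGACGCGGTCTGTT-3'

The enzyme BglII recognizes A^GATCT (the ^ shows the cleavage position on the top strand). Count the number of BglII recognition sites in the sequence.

0

No occurrence of AGATCT is present in the sequence.
BglII does not cut: 0 sites.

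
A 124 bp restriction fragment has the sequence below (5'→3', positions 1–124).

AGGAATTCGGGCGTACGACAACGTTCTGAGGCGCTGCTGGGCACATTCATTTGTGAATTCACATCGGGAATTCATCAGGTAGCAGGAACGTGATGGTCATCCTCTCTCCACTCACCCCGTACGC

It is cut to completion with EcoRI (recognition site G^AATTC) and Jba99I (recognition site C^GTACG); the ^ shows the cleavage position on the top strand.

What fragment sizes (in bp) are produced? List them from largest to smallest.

50, 43, 13, 9, 6, 3 bp

EcoRI sites (GAATTC) start at positions 3, 55, 68.
EcoRI cuts after the first base of each site, so after positions 3, 55, 68.
Jba99I sites (CGTACG) start at positions 12, 118.
Jba99I cuts after the first base of each site, so after positions 12, 118.
Combined cut positions: 3, 12, 55, 68, 118.
Linear molecule, 5 cuts → 6 fragments:
  1–3 → 3 bp
  4–12 → 9 bp
  13–55 → 43 bp
  56–68 → 13 bp
  69–118 → 50 bp
  119–124 → 6 bp
Sorted largest to smallest: 50, 43, 13, 9, 6, 3 bp.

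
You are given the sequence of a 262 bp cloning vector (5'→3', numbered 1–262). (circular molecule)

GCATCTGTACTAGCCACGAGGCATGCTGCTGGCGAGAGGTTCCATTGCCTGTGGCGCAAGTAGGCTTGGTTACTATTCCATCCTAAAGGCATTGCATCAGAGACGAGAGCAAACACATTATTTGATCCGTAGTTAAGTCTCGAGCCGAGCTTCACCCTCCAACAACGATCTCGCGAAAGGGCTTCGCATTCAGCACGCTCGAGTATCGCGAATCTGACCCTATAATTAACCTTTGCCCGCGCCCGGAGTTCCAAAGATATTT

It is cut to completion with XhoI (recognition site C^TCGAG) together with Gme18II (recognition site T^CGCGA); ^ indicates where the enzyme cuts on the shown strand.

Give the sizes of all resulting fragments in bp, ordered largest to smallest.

XhoI sites (CTCGAG) start at positions 139, 198.
XhoI cuts after the first base of each site, so after positions 139, 198.
Gme18II sites (TCGCGA) start at positions 171, 206.
Gme18II cuts after the first base of each site, so after positions 171, 206.
Combined cut positions: 139, 171, 198, 206.
Circular molecule, 4 cuts → 4 fragments:
  140–171 → 32 bp
  172–198 → 27 bp
  199–206 → 8 bp
  207–262 then 1–139 → 56 + 139 = 195 bp
Sorted largest to smallest: 195, 32, 27, 8 bp.

195, 32, 27, 8 bp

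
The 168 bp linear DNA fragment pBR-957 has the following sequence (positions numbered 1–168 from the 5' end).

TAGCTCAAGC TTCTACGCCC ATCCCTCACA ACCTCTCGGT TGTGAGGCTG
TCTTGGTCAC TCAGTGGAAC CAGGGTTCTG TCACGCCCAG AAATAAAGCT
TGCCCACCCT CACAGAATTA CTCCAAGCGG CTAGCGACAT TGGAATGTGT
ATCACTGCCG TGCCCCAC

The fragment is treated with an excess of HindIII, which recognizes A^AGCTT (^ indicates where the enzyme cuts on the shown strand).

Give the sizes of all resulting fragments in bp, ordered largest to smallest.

HindIII sites (AAGCTT) start at positions 7, 96.
HindIII cuts after the first base of each site, so after positions 7, 96.
Linear molecule, 2 cuts → 3 fragments:
  1–7 → 7 bp
  8–96 → 89 bp
  97–168 → 72 bp
Sorted largest to smallest: 89, 72, 7 bp.

89, 72, 7 bp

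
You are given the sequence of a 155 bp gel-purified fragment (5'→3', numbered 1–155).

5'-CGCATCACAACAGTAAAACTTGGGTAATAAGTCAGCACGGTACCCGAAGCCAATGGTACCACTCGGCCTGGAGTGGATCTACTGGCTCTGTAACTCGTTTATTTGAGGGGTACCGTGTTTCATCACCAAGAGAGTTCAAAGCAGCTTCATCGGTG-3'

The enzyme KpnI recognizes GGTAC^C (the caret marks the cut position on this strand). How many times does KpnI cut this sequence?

3

GGTACC occurs starting at positions 39, 55, 109.
KpnI cuts at 3 sites.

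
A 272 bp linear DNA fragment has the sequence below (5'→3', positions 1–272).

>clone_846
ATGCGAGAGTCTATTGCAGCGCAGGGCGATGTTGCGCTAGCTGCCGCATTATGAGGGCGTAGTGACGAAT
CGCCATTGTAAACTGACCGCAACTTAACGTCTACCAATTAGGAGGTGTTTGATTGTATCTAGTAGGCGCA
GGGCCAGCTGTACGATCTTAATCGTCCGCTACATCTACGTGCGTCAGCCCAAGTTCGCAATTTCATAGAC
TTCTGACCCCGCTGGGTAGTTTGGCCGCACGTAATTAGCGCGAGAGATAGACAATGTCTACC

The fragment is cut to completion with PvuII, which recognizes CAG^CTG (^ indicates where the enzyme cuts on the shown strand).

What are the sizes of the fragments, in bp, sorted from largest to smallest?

The PvuII site (CAGCTG) starts at position 145.
PvuII cuts after base 3 of each site, so after position 147.
Linear molecule, 1 cut → 2 fragments:
  1–147 → 147 bp
  148–272 → 125 bp
Sorted largest to smallest: 147, 125 bp.

147, 125 bp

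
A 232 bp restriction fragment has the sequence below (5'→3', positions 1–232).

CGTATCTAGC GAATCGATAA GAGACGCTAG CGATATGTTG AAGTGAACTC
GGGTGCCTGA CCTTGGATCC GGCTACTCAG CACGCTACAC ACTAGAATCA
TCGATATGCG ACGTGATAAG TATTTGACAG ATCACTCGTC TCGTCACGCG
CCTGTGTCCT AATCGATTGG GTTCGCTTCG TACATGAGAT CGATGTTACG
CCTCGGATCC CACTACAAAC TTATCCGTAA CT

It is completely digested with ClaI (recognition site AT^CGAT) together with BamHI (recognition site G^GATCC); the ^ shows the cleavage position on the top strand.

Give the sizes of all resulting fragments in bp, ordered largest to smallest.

ClaI sites (ATCGAT) start at positions 13, 100, 162, 189.
ClaI cuts after base 2 of each site, so after positions 14, 101, 163, 190.
BamHI sites (GGATCC) start at positions 65, 205.
BamHI cuts after the first base of each site, so after positions 65, 205.
Combined cut positions: 14, 65, 101, 163, 190, 205.
Linear molecule, 6 cuts → 7 fragments:
  1–14 → 14 bp
  15–65 → 51 bp
  66–101 → 36 bp
  102–163 → 62 bp
  164–190 → 27 bp
  191–205 → 15 bp
  206–232 → 27 bp
Sorted largest to smallest: 62, 51, 36, 27, 27, 15, 14 bp.

62, 51, 36, 27, 27, 15, 14 bp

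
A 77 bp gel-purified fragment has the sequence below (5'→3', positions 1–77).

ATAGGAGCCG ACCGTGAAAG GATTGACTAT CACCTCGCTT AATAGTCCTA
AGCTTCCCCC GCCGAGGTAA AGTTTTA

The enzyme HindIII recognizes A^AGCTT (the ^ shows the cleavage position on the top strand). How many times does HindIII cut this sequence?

1

AAGCTT occurs starting at position 50.
HindIII cuts at 1 site.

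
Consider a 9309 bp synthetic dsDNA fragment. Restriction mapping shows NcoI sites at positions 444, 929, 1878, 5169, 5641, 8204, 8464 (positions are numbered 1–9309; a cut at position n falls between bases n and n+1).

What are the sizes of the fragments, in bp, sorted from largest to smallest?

Linear molecule, 7 cuts → 8 fragments:
  444 − 0 = 444 bp
  929 − 444 = 485 bp
  1878 − 929 = 949 bp
  5169 − 1878 = 3291 bp
  5641 − 5169 = 472 bp
  8204 − 5641 = 2563 bp
  8464 − 8204 = 260 bp
  9309 − 8464 = 845 bp
Sorted largest to smallest: 3291, 2563, 949, 845, 485, 472, 444, 260 bp.

3291, 2563, 949, 845, 485, 472, 444, 260 bp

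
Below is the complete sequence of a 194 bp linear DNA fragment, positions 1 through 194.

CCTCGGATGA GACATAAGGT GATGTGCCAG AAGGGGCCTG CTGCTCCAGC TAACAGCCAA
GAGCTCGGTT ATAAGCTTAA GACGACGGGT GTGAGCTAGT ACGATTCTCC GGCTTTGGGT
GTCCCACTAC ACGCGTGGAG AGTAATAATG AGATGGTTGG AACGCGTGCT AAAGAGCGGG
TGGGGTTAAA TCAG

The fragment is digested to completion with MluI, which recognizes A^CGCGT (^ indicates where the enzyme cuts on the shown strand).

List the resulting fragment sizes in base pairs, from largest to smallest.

MluI sites (ACGCGT) start at positions 131, 162.
MluI cuts after the first base of each site, so after positions 131, 162.
Linear molecule, 2 cuts → 3 fragments:
  1–131 → 131 bp
  132–162 → 31 bp
  163–194 → 32 bp
Sorted largest to smallest: 131, 32, 31 bp.

131, 32, 31 bp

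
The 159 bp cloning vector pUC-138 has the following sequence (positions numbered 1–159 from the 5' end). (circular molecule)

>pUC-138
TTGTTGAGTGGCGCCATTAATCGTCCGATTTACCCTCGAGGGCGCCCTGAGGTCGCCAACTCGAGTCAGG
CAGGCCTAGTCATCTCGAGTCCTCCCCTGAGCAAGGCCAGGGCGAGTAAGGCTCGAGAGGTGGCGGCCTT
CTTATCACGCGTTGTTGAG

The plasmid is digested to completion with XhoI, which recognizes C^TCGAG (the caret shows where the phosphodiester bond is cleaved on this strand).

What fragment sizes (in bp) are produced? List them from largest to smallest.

72, 38, 25, 24 bp

XhoI sites (CTCGAG) start at positions 35, 60, 84, 122.
XhoI cuts after the first base of each site, so after positions 35, 60, 84, 122.
Circular molecule, 4 cuts → 4 fragments:
  36–60 → 25 bp
  61–84 → 24 bp
  85–122 → 38 bp
  123–159 then 1–35 → 37 + 35 = 72 bp
Sorted largest to smallest: 72, 38, 25, 24 bp.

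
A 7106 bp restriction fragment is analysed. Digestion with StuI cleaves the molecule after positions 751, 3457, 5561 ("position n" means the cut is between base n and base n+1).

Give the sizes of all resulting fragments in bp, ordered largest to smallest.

Linear molecule, 3 cuts → 4 fragments:
  751 − 0 = 751 bp
  3457 − 751 = 2706 bp
  5561 − 3457 = 2104 bp
  7106 − 5561 = 1545 bp
Sorted largest to smallest: 2706, 2104, 1545, 751 bp.

2706, 2104, 1545, 751 bp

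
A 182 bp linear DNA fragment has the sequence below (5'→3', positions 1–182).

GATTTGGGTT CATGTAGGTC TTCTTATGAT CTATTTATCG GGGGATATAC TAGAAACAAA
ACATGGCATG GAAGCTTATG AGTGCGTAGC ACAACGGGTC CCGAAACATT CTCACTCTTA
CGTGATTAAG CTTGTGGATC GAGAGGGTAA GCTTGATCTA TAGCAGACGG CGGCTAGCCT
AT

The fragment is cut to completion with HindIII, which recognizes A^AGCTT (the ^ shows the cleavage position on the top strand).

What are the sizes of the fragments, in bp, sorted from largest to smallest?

72, 56, 33, 21 bp

HindIII sites (AAGCTT) start at positions 72, 128, 149.
HindIII cuts after the first base of each site, so after positions 72, 128, 149.
Linear molecule, 3 cuts → 4 fragments:
  1–72 → 72 bp
  73–128 → 56 bp
  129–149 → 21 bp
  150–182 → 33 bp
Sorted largest to smallest: 72, 56, 33, 21 bp.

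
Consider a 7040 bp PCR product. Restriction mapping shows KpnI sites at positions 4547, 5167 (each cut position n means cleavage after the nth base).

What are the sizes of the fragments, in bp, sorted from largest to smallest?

4547, 1873, 620 bp

Linear molecule, 2 cuts → 3 fragments:
  4547 − 0 = 4547 bp
  5167 − 4547 = 620 bp
  7040 − 5167 = 1873 bp
Sorted largest to smallest: 4547, 1873, 620 bp.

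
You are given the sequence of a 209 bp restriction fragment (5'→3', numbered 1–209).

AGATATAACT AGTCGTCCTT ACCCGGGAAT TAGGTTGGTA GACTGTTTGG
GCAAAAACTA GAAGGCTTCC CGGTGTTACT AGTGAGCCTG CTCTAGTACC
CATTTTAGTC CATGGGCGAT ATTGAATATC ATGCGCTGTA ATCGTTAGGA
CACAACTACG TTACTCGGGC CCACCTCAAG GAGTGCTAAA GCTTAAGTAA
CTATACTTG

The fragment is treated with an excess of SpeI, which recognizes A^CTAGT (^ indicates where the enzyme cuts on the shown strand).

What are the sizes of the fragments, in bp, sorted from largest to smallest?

SpeI sites (ACTAGT) start at positions 8, 78.
SpeI cuts after the first base of each site, so after positions 8, 78.
Linear molecule, 2 cuts → 3 fragments:
  1–8 → 8 bp
  9–78 → 70 bp
  79–209 → 131 bp
Sorted largest to smallest: 131, 70, 8 bp.

131, 70, 8 bp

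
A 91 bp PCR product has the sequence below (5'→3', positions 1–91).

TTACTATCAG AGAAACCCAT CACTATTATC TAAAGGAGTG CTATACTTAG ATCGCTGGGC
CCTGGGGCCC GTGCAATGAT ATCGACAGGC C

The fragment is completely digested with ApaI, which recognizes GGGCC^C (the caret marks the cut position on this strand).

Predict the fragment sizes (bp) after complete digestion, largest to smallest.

ApaI sites (GGGCCC) start at positions 57, 65.
ApaI cuts after base 5 of each site (before the last base), so after positions 61, 69.
Linear molecule, 2 cuts → 3 fragments:
  1–61 → 61 bp
  62–69 → 8 bp
  70–91 → 22 bp
Sorted largest to smallest: 61, 22, 8 bp.

61, 22, 8 bp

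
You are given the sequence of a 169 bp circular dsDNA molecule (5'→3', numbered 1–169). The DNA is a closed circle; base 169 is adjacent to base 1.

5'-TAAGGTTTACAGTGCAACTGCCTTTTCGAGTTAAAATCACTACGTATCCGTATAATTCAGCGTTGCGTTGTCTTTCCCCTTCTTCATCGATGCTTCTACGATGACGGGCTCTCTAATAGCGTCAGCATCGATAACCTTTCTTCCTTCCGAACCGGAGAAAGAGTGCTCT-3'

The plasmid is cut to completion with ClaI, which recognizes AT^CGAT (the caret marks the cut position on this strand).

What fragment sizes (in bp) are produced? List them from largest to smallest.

ClaI sites (ATCGAT) start at positions 86, 127.
ClaI cuts after base 2 of each site, so after positions 87, 128.
Circular molecule, 2 cuts → 2 fragments:
  88–128 → 41 bp
  129–169 then 1–87 → 41 + 87 = 128 bp
Sorted largest to smallest: 128, 41 bp.

128, 41 bp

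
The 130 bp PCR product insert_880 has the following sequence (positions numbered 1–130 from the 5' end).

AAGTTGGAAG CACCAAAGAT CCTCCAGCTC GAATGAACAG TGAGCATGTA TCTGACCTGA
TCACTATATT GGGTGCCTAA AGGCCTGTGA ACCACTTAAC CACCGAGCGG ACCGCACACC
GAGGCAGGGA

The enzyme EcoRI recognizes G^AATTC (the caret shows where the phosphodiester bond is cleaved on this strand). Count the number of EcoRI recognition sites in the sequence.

0

No occurrence of GAATTC is present in the sequence.
EcoRI does not cut: 0 sites.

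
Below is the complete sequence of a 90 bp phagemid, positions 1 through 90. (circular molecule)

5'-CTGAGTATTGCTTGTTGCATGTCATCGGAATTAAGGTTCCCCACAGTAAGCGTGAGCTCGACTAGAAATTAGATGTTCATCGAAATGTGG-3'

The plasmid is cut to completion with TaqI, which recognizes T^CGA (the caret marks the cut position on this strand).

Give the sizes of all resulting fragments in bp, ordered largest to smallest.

68, 22 bp

TaqI sites (TCGA) start at positions 58, 80.
TaqI cuts after the first base of each site, so after positions 58, 80.
Circular molecule, 2 cuts → 2 fragments:
  59–80 → 22 bp
  81–90 then 1–58 → 10 + 58 = 68 bp
Sorted largest to smallest: 68, 22 bp.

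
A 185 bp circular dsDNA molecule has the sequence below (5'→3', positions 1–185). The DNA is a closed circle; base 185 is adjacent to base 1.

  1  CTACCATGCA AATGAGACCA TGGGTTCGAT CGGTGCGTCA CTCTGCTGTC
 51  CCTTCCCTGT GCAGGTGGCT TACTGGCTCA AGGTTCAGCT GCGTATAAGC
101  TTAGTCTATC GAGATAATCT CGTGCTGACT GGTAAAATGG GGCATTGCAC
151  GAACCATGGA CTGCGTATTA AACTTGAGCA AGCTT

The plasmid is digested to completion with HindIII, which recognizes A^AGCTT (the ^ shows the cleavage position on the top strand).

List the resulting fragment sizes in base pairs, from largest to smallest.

HindIII sites (AAGCTT) start at positions 97, 180.
HindIII cuts after the first base of each site, so after positions 97, 180.
Circular molecule, 2 cuts → 2 fragments:
  98–180 → 83 bp
  181–185 then 1–97 → 5 + 97 = 102 bp
Sorted largest to smallest: 102, 83 bp.

102, 83 bp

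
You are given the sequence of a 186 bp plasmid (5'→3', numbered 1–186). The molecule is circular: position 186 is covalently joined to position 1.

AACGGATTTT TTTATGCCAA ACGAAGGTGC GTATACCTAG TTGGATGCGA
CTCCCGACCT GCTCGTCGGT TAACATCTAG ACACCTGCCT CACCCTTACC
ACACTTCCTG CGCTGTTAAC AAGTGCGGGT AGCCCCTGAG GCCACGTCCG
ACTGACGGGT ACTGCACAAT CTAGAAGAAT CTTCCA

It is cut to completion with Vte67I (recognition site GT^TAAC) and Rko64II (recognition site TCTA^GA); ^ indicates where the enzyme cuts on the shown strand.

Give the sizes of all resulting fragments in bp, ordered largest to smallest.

Vte67I sites (GTTAAC) start at positions 69, 115.
Vte67I cuts after base 2 of each site, so after positions 70, 116.
Rko64II sites (TCTAGA) start at positions 76, 170.
Rko64II cuts after base 4 of each site, so after positions 79, 173.
Combined cut positions: 70, 79, 116, 173.
Circular molecule, 4 cuts → 4 fragments:
  71–79 → 9 bp
  80–116 → 37 bp
  117–173 → 57 bp
  174–186 then 1–70 → 13 + 70 = 83 bp
Sorted largest to smallest: 83, 57, 37, 9 bp.

83, 57, 37, 9 bp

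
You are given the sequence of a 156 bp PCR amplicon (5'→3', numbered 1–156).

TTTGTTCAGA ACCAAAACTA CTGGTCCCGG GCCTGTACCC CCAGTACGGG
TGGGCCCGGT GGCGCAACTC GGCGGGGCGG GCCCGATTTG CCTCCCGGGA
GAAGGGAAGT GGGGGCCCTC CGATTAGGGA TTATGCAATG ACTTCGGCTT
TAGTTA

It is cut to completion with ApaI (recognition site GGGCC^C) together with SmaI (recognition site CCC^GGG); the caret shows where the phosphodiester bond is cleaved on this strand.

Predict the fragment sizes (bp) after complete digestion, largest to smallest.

ApaI sites (GGGCCC) start at positions 52, 79, 113.
ApaI cuts after base 5 of each site (before the last base), so after positions 56, 83, 117.
SmaI sites (CCCGGG) start at positions 26, 94.
SmaI cuts after base 3 of each site, so after positions 28, 96.
Combined cut positions: 28, 56, 83, 96, 117.
Linear molecule, 5 cuts → 6 fragments:
  1–28 → 28 bp
  29–56 → 28 bp
  57–83 → 27 bp
  84–96 → 13 bp
  97–117 → 21 bp
  118–156 → 39 bp
Sorted largest to smallest: 39, 28, 28, 27, 21, 13 bp.

39, 28, 28, 27, 21, 13 bp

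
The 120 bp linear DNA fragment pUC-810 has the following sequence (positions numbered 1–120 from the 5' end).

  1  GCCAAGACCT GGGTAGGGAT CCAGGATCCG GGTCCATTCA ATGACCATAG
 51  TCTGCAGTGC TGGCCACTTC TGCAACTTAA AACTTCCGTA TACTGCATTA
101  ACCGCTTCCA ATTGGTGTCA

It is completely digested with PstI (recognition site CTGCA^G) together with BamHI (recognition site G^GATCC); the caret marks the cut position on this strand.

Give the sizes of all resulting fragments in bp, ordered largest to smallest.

64, 32, 17, 7 bp

The PstI site (CTGCAG) starts at position 52.
PstI cuts after base 5 of each site (before the last base), so after position 56.
BamHI sites (GGATCC) start at positions 17, 24.
BamHI cuts after the first base of each site, so after positions 17, 24.
Combined cut positions: 17, 24, 56.
Linear molecule, 3 cuts → 4 fragments:
  1–17 → 17 bp
  18–24 → 7 bp
  25–56 → 32 bp
  57–120 → 64 bp
Sorted largest to smallest: 64, 32, 17, 7 bp.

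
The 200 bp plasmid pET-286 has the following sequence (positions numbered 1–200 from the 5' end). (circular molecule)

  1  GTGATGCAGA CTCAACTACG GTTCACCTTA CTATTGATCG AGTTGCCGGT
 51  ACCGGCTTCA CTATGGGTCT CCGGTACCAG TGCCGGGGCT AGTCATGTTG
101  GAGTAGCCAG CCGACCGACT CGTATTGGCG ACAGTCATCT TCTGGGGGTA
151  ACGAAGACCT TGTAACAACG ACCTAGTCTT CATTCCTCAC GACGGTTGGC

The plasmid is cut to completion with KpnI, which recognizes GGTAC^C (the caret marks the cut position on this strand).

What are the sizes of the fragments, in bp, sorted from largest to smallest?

KpnI sites (GGTACC) start at positions 48, 73.
KpnI cuts after base 5 of each site (before the last base), so after positions 52, 77.
Circular molecule, 2 cuts → 2 fragments:
  53–77 → 25 bp
  78–200 then 1–52 → 123 + 52 = 175 bp
Sorted largest to smallest: 175, 25 bp.

175, 25 bp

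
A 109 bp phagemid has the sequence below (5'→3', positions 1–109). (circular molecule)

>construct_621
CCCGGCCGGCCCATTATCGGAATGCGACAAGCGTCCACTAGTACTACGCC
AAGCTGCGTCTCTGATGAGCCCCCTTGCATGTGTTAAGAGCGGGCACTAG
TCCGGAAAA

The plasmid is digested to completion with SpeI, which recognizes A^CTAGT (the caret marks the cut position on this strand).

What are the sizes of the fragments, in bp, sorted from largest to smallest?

SpeI sites (ACTAGT) start at positions 37, 96.
SpeI cuts after the first base of each site, so after positions 37, 96.
Circular molecule, 2 cuts → 2 fragments:
  38–96 → 59 bp
  97–109 then 1–37 → 13 + 37 = 50 bp
Sorted largest to smallest: 59, 50 bp.

59, 50 bp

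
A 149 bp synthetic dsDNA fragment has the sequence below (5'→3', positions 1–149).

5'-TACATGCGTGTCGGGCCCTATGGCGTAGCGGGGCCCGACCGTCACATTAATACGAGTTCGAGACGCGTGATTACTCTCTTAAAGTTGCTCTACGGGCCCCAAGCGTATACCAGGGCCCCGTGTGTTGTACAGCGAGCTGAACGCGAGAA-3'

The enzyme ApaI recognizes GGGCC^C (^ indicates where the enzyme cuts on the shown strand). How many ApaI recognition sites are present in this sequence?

4

GGGCCC occurs starting at positions 13, 31, 94, 113.
ApaI cuts at 4 sites.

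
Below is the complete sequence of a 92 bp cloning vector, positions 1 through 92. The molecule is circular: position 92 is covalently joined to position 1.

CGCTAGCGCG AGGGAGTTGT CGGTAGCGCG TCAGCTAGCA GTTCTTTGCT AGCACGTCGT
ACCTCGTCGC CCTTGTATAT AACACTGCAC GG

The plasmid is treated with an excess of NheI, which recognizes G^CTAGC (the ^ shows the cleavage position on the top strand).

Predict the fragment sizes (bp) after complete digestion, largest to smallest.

46, 32, 14 bp

NheI sites (GCTAGC) start at positions 2, 34, 48.
NheI cuts after the first base of each site, so after positions 2, 34, 48.
Circular molecule, 3 cuts → 3 fragments:
  3–34 → 32 bp
  35–48 → 14 bp
  49–92 then 1–2 → 44 + 2 = 46 bp
Sorted largest to smallest: 46, 32, 14 bp.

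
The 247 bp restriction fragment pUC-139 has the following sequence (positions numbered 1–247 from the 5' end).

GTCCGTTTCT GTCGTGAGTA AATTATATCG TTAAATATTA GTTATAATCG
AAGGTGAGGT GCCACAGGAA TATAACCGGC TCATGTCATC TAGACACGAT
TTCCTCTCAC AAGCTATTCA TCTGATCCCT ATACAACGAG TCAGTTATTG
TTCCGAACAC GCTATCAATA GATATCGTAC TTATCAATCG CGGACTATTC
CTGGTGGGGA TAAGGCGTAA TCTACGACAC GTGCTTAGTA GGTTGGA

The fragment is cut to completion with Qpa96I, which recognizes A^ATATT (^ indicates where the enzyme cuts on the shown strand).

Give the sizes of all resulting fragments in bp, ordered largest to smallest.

The Qpa96I site (AATATT) starts at position 34.
Qpa96I cuts after the first base of each site, so after position 34.
Linear molecule, 1 cut → 2 fragments:
  1–34 → 34 bp
  35–247 → 213 bp
Sorted largest to smallest: 213, 34 bp.

213, 34 bp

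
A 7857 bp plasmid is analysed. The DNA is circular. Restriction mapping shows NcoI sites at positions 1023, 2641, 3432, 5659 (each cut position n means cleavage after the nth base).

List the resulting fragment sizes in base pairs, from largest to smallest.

3221, 2227, 1618, 791 bp

Circular molecule, 4 cuts → 4 fragments:
  2641 − 1023 = 1618 bp
  3432 − 2641 = 791 bp
  5659 − 3432 = 2227 bp
  wrap: 7857 − 5659 + 1023 = 3221 bp
Sorted largest to smallest: 3221, 2227, 1618, 791 bp.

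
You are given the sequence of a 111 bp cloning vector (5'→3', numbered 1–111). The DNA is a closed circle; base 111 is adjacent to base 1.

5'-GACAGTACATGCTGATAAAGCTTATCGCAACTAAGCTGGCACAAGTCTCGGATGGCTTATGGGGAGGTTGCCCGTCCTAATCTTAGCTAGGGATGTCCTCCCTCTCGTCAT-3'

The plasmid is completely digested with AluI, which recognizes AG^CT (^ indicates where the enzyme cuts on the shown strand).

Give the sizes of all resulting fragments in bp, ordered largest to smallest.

AluI sites (AGCT) start at positions 19, 34, 85.
AluI cuts after base 2 of each site, so after positions 20, 35, 86.
Circular molecule, 3 cuts → 3 fragments:
  21–35 → 15 bp
  36–86 → 51 bp
  87–111 then 1–20 → 25 + 20 = 45 bp
Sorted largest to smallest: 51, 45, 15 bp.

51, 45, 15 bp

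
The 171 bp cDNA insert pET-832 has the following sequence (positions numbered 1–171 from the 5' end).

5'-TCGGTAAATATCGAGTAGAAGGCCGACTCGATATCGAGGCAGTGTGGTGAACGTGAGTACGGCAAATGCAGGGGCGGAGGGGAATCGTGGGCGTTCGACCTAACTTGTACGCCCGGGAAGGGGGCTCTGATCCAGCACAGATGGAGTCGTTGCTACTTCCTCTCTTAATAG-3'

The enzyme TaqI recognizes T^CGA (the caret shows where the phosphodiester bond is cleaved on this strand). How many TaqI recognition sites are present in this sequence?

TCGA occurs starting at positions 11, 28, 34, 95.
TaqI cuts at 4 sites.

4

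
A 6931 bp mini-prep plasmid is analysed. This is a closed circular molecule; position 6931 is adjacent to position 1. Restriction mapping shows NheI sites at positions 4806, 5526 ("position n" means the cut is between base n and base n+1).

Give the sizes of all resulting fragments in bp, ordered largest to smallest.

Circular molecule, 2 cuts → 2 fragments:
  5526 − 4806 = 720 bp
  wrap: 6931 − 5526 + 4806 = 6211 bp
Sorted largest to smallest: 6211, 720 bp.

6211, 720 bp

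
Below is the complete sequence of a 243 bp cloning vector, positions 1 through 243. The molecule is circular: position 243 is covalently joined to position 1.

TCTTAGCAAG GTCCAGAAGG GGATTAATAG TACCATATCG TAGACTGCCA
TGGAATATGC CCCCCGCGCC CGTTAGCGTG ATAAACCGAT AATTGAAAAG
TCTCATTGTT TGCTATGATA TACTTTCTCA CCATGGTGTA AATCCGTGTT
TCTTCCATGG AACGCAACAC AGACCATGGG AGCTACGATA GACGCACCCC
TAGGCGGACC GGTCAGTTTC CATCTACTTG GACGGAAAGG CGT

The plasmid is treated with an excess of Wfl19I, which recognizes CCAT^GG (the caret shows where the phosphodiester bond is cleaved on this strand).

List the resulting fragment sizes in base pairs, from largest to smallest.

117, 83, 24, 19 bp

Wfl19I sites (CCATGG) start at positions 48, 131, 155, 174.
Wfl19I cuts after base 4 of each site, so after positions 51, 134, 158, 177.
Circular molecule, 4 cuts → 4 fragments:
  52–134 → 83 bp
  135–158 → 24 bp
  159–177 → 19 bp
  178–243 then 1–51 → 66 + 51 = 117 bp
Sorted largest to smallest: 117, 83, 24, 19 bp.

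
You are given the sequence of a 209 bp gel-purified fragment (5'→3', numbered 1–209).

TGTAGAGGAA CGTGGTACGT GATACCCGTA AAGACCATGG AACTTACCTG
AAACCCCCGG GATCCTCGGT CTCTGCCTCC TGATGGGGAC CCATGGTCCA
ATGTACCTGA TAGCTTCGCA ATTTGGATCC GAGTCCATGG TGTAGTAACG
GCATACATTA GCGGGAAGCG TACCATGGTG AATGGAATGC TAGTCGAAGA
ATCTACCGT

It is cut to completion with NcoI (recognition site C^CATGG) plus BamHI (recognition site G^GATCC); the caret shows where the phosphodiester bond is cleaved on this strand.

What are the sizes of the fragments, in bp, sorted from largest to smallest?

NcoI sites (CCATGG) start at positions 35, 91, 135, 173.
NcoI cuts after the first base of each site, so after positions 35, 91, 135, 173.
BamHI sites (GGATCC) start at positions 60, 125.
BamHI cuts after the first base of each site, so after positions 60, 125.
Combined cut positions: 35, 60, 91, 125, 135, 173.
Linear molecule, 6 cuts → 7 fragments:
  1–35 → 35 bp
  36–60 → 25 bp
  61–91 → 31 bp
  92–125 → 34 bp
  126–135 → 10 bp
  136–173 → 38 bp
  174–209 → 36 bp
Sorted largest to smallest: 38, 36, 35, 34, 31, 25, 10 bp.

38, 36, 35, 34, 31, 25, 10 bp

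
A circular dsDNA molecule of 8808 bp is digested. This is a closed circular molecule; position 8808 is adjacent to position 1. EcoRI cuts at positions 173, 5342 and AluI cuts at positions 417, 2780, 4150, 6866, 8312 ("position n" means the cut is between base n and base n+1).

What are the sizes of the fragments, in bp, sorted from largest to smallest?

2363, 1524, 1446, 1370, 1192, 669, 244 bp

Combined cut positions (sorted): 173, 417, 2780, 4150, 5342, 6866, 8312.
Circular molecule, 7 cuts → 7 fragments:
  417 − 173 = 244 bp
  2780 − 417 = 2363 bp
  4150 − 2780 = 1370 bp
  5342 − 4150 = 1192 bp
  6866 − 5342 = 1524 bp
  8312 − 6866 = 1446 bp
  wrap: 8808 − 8312 + 173 = 669 bp
Sorted largest to smallest: 2363, 1524, 1446, 1370, 1192, 669, 244 bp.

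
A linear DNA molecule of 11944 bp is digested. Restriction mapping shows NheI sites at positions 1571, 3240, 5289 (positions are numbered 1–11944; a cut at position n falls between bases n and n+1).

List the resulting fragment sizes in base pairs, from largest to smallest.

6655, 2049, 1669, 1571 bp

Linear molecule, 3 cuts → 4 fragments:
  1571 − 0 = 1571 bp
  3240 − 1571 = 1669 bp
  5289 − 3240 = 2049 bp
  11944 − 5289 = 6655 bp
Sorted largest to smallest: 6655, 2049, 1669, 1571 bp.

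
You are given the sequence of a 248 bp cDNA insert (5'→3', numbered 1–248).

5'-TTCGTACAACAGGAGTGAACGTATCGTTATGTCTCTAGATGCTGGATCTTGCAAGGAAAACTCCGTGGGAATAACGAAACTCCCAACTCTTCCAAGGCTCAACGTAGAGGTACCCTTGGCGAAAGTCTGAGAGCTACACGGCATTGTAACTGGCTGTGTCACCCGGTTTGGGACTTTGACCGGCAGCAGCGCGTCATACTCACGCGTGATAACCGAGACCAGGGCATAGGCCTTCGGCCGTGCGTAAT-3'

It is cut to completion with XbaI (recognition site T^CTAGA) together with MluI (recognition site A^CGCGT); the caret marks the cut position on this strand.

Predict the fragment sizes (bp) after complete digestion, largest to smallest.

168, 46, 34 bp

The XbaI site (TCTAGA) starts at position 34.
XbaI cuts after the first base of each site, so after position 34.
The MluI site (ACGCGT) starts at position 202.
MluI cuts after the first base of each site, so after position 202.
Combined cut positions: 34, 202.
Linear molecule, 2 cuts → 3 fragments:
  1–34 → 34 bp
  35–202 → 168 bp
  203–248 → 46 bp
Sorted largest to smallest: 168, 46, 34 bp.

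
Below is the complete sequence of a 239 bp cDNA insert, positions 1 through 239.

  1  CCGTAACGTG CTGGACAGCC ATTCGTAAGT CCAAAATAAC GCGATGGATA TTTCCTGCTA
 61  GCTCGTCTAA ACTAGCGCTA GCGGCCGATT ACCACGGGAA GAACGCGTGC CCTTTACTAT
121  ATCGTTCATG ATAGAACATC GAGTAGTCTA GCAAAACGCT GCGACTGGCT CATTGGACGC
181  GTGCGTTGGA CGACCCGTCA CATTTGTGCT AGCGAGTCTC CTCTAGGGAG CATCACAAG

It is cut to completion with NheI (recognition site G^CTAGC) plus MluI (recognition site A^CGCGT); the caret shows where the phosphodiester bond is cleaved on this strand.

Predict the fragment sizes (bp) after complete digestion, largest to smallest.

NheI sites (GCTAGC) start at positions 57, 77, 208.
NheI cuts after the first base of each site, so after positions 57, 77, 208.
MluI sites (ACGCGT) start at positions 103, 177.
MluI cuts after the first base of each site, so after positions 103, 177.
Combined cut positions: 57, 77, 103, 177, 208.
Linear molecule, 5 cuts → 6 fragments:
  1–57 → 57 bp
  58–77 → 20 bp
  78–103 → 26 bp
  104–177 → 74 bp
  178–208 → 31 bp
  209–239 → 31 bp
Sorted largest to smallest: 74, 57, 31, 31, 26, 20 bp.

74, 57, 31, 31, 26, 20 bp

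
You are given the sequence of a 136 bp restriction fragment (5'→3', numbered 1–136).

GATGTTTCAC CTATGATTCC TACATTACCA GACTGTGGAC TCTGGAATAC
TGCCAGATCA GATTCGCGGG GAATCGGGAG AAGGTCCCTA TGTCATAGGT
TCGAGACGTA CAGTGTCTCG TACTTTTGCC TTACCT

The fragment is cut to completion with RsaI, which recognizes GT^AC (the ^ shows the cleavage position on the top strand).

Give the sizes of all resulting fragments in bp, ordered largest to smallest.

109, 15, 12 bp

RsaI sites (GTAC) start at positions 108, 120.
RsaI cuts after base 2 of each site, so after positions 109, 121.
Linear molecule, 2 cuts → 3 fragments:
  1–109 → 109 bp
  110–121 → 12 bp
  122–136 → 15 bp
Sorted largest to smallest: 109, 15, 12 bp.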